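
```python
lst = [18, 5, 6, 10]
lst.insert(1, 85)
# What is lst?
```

[18, 85, 5, 6, 10]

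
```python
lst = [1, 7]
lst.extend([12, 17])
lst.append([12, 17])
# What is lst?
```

After line 1: lst = [1, 7]
After line 2 (extend unpacks [12, 17]): lst = [1, 7, 12, 17]
After line 3 (append adds [12, 17] as single element): lst = [1, 7, 12, 17, [12, 17]]

[1, 7, 12, 17, [12, 17]]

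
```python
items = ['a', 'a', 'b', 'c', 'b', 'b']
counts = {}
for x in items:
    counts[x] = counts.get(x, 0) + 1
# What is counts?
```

Initial: counts = {}, items = ['a', 'a', 'b', 'c', 'b', 'b']
See 'a': counts = {'a': 1}
See 'a': counts = {'a': 2}
See 'b': counts = {'a': 2, 'b': 1}
See 'c': counts = {'a': 2, 'b': 1, 'c': 1}
See 'b': counts = {'a': 2, 'b': 2, 'c': 1}
See 'b': counts = {'a': 2, 'b': 3, 'c': 1}

{'a': 2, 'b': 3, 'c': 1}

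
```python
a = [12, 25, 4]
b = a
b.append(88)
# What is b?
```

After line 1: a = [12, 25, 4]
After line 2 (b = a is an alias, same object): a = [12, 25, 4], b = [12, 25, 4]
After line 3 (b.append mutates the shared list): a = [12, 25, 4, 88], b = [12, 25, 4, 88]

[12, 25, 4, 88]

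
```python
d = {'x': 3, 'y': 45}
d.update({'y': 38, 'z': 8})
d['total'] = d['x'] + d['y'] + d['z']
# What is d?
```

After line 1: d = {'x': 3, 'y': 45}
After line 2 (y overwritten, z added): d = {'x': 3, 'y': 38, 'z': 8}
After line 3 (total = 3 + 38 + 8 = 49): d = {'x': 3, 'y': 38, 'z': 8, 'total': 49}

{'x': 3, 'y': 38, 'z': 8, 'total': 49}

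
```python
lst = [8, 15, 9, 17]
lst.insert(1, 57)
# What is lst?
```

[8, 57, 15, 9, 17]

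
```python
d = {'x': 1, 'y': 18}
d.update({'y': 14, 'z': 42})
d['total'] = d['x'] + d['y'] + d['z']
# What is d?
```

After line 1: d = {'x': 1, 'y': 18}
After line 2 (y overwritten, z added): d = {'x': 1, 'y': 14, 'z': 42}
After line 3 (total = 1 + 14 + 42 = 57): d = {'x': 1, 'y': 14, 'z': 42, 'total': 57}

{'x': 1, 'y': 14, 'z': 42, 'total': 57}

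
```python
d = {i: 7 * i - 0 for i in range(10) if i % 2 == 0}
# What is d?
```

{0: 0, 2: 14, 4: 28, 6: 42, 8: 56}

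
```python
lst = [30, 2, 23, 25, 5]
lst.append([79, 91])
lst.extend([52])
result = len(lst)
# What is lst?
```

After line 1: lst = [30, 2, 23, 25, 5]
After line 2 (append adds [79, 91] as single element): lst = [30, 2, 23, 25, 5, [79, 91]]
After line 3 (extend unpacks [52], adds 52): lst = [30, 2, 23, 25, 5, [79, 91], 52]
After line 4: result = len(lst) = 7

[30, 2, 23, 25, 5, [79, 91], 52]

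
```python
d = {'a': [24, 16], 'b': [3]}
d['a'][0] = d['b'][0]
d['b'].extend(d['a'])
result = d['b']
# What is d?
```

After line 1: d = {'a': [24, 16], 'b': [3]}
After line 2 (a[0] = b[0] = 3): d = {'a': [3, 16], 'b': [3]}
After line 3 (b.extend(a) appends [3, 16]): d = {'a': [3, 16], 'b': [3, 3, 16]}
After line 4: result = d['b'] = [3, 3, 16]

{'a': [3, 16], 'b': [3, 3, 16]}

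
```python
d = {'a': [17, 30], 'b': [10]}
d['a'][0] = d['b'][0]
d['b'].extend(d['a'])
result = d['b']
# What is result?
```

After line 1: d = {'a': [17, 30], 'b': [10]}
After line 2 (a[0] = b[0] = 10): d = {'a': [10, 30], 'b': [10]}
After line 3 (b.extend(a) appends [10, 30]): d = {'a': [10, 30], 'b': [10, 10, 30]}
After line 4: result = d['b'] = [10, 10, 30]

[10, 10, 30]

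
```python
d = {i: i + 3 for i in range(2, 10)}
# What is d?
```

{2: 5, 3: 6, 4: 7, 5: 8, 6: 9, 7: 10, 8: 11, 9: 12}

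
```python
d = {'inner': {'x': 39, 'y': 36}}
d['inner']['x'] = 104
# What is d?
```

After line 1: d = {'inner': {'x': 39, 'y': 36}}
After line 2 (inner x overwritten): d = {'inner': {'x': 104, 'y': 36}}

{'inner': {'x': 104, 'y': 36}}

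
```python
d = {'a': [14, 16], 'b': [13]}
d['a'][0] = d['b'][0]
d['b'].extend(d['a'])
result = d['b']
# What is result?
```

After line 1: d = {'a': [14, 16], 'b': [13]}
After line 2 (a[0] = b[0] = 13): d = {'a': [13, 16], 'b': [13]}
After line 3 (b.extend(a) appends [13, 16]): d = {'a': [13, 16], 'b': [13, 13, 16]}
After line 4: result = d['b'] = [13, 13, 16]

[13, 13, 16]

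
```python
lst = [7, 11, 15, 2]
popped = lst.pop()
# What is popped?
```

2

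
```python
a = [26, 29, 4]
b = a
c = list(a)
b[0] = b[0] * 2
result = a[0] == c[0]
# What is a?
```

After line 1: a = [26, 29, 4]
After line 2 (b = a, alias): a = [26, 29, 4], b = [26, 29, 4]
After line 3 (c = list(a) is a copy, new object): c = [26, 29, 4]
After line 4 (b[0] = 26 * 2 = 52; mutates shared a/b): a = b = [52, 29, 4], c = [26, 29, 4]
After line 5 (a[0] = 52, c[0] = 26; result = False)

[52, 29, 4]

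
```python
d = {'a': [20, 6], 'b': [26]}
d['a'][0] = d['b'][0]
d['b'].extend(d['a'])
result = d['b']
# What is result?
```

After line 1: d = {'a': [20, 6], 'b': [26]}
After line 2 (a[0] = b[0] = 26): d = {'a': [26, 6], 'b': [26]}
After line 3 (b.extend(a) appends [26, 6]): d = {'a': [26, 6], 'b': [26, 26, 6]}
After line 4: result = d['b'] = [26, 26, 6]

[26, 26, 6]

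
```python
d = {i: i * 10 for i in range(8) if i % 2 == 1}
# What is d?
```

{1: 10, 3: 30, 5: 50, 7: 70}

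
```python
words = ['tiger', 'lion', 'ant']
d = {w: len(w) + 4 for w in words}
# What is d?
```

{'tiger': 9, 'lion': 8, 'ant': 7}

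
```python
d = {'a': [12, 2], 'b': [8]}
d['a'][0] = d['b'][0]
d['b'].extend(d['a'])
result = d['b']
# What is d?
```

After line 1: d = {'a': [12, 2], 'b': [8]}
After line 2 (a[0] = b[0] = 8): d = {'a': [8, 2], 'b': [8]}
After line 3 (b.extend(a) appends [8, 2]): d = {'a': [8, 2], 'b': [8, 8, 2]}
After line 4: result = d['b'] = [8, 8, 2]

{'a': [8, 2], 'b': [8, 8, 2]}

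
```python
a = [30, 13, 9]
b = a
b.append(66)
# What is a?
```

After line 1: a = [30, 13, 9]
After line 2 (b = a is an alias, same object): a = [30, 13, 9], b = [30, 13, 9]
After line 3 (b.append mutates the shared list): a = [30, 13, 9, 66], b = [30, 13, 9, 66]

[30, 13, 9, 66]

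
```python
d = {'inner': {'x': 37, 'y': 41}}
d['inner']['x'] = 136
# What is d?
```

After line 1: d = {'inner': {'x': 37, 'y': 41}}
After line 2 (inner x overwritten): d = {'inner': {'x': 136, 'y': 41}}

{'inner': {'x': 136, 'y': 41}}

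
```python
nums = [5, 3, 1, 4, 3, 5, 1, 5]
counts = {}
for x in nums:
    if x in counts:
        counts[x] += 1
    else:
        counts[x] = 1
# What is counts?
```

Initial: counts = {}, nums = [5, 3, 1, 4, 3, 5, 1, 5]
See 5: counts = {5: 1}
See 3: counts = {5: 1, 3: 1}
See 1: counts = {5: 1, 3: 1, 1: 1}
See 4: counts = {5: 1, 3: 1, 1: 1, 4: 1}
See 3: counts = {5: 1, 3: 2, 1: 1, 4: 1}
See 5: counts = {5: 2, 3: 2, 1: 1, 4: 1}
See 1: counts = {5: 2, 3: 2, 1: 2, 4: 1}
See 5: counts = {5: 3, 3: 2, 1: 2, 4: 1}

{5: 3, 3: 2, 1: 2, 4: 1}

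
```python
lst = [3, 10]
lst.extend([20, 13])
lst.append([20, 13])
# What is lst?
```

After line 1: lst = [3, 10]
After line 2 (extend unpacks [20, 13]): lst = [3, 10, 20, 13]
After line 3 (append adds [20, 13] as single element): lst = [3, 10, 20, 13, [20, 13]]

[3, 10, 20, 13, [20, 13]]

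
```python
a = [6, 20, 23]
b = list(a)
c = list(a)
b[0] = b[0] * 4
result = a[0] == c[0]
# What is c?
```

After line 1: a = [6, 20, 23]
After line 2 (b = list(a), copy): a = [6, 20, 23], b = [6, 20, 23]
After line 3 (c = list(a) is a copy, new object): c = [6, 20, 23]
After line 4 (b[0] = 6 * 4 = 24; only b mutates (copy)): a = [6, 20, 23], b = [24, 20, 23], c = [6, 20, 23]
After line 5 (a[0] = 6, c[0] = 6; result = True)

[6, 20, 23]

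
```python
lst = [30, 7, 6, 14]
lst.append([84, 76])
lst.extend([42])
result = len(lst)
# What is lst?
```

After line 1: lst = [30, 7, 6, 14]
After line 2 (append adds [84, 76] as single element): lst = [30, 7, 6, 14, [84, 76]]
After line 3 (extend unpacks [42], adds 42): lst = [30, 7, 6, 14, [84, 76], 42]
After line 4: result = len(lst) = 6

[30, 7, 6, 14, [84, 76], 42]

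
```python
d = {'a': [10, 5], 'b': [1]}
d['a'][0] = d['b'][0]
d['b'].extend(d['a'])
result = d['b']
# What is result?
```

After line 1: d = {'a': [10, 5], 'b': [1]}
After line 2 (a[0] = b[0] = 1): d = {'a': [1, 5], 'b': [1]}
After line 3 (b.extend(a) appends [1, 5]): d = {'a': [1, 5], 'b': [1, 1, 5]}
After line 4: result = d['b'] = [1, 1, 5]

[1, 1, 5]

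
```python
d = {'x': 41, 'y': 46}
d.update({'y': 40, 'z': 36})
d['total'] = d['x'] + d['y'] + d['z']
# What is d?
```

After line 1: d = {'x': 41, 'y': 46}
After line 2 (y overwritten, z added): d = {'x': 41, 'y': 40, 'z': 36}
After line 3 (total = 41 + 40 + 36 = 117): d = {'x': 41, 'y': 40, 'z': 36, 'total': 117}

{'x': 41, 'y': 40, 'z': 36, 'total': 117}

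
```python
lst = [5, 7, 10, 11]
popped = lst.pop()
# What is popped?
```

11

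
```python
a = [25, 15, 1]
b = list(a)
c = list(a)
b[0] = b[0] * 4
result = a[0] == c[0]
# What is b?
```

After line 1: a = [25, 15, 1]
After line 2 (b = list(a), copy): a = [25, 15, 1], b = [25, 15, 1]
After line 3 (c = list(a) is a copy, new object): c = [25, 15, 1]
After line 4 (b[0] = 25 * 4 = 100; only b mutates (copy)): a = [25, 15, 1], b = [100, 15, 1], c = [25, 15, 1]
After line 5 (a[0] = 25, c[0] = 25; result = True)

[100, 15, 1]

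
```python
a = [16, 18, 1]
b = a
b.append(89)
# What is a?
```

After line 1: a = [16, 18, 1]
After line 2 (b = a is an alias, same object): a = [16, 18, 1], b = [16, 18, 1]
After line 3 (b.append mutates the shared list): a = [16, 18, 1, 89], b = [16, 18, 1, 89]

[16, 18, 1, 89]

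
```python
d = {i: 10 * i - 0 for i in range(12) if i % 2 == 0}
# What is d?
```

{0: 0, 2: 20, 4: 40, 6: 60, 8: 80, 10: 100}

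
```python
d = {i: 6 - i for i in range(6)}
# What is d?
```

{0: 6, 1: 5, 2: 4, 3: 3, 4: 2, 5: 1}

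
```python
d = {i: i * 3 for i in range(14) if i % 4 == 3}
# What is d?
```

{3: 9, 7: 21, 11: 33}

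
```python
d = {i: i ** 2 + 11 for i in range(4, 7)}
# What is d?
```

{4: 27, 5: 36, 6: 47}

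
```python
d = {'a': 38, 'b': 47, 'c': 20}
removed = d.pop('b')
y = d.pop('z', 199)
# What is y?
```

After line 1: d = {'a': 38, 'b': 47, 'c': 20}
After line 2 (pop 'b' returns 47): d = {'a': 38, 'c': 20}, removed = 47
After line 3 (pop 'z' missing, returns default 199): d = {'a': 38, 'c': 20}, y = 199

199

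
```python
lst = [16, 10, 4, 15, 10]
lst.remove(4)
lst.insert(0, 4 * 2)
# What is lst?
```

After line 1: lst = [16, 10, 4, 15, 10]
After line 2 (remove first 4): lst = [16, 10, 15, 10]
After line 3 (insert 8 at index 0): lst = [8, 16, 10, 15, 10]

[8, 16, 10, 15, 10]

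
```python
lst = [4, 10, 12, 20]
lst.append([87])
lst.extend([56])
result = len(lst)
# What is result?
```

After line 1: lst = [4, 10, 12, 20]
After line 2 (append adds [87] as single element): lst = [4, 10, 12, 20, [87]]
After line 3 (extend unpacks [56], adds 56): lst = [4, 10, 12, 20, [87], 56]
After line 4: result = len(lst) = 6

6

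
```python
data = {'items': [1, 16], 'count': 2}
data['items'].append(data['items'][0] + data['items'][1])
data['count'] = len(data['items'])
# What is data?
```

After line 1: data = {'items': [1, 16], 'count': 2}
After line 2 (append 1 + 16 = 17): data = {'items': [1, 16, 17], 'count': 2}
After line 3 (count = len(items) = 3): data = {'items': [1, 16, 17], 'count': 3}

{'items': [1, 16, 17], 'count': 3}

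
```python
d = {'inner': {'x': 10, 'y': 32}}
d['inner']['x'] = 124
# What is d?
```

After line 1: d = {'inner': {'x': 10, 'y': 32}}
After line 2 (inner x overwritten): d = {'inner': {'x': 124, 'y': 32}}

{'inner': {'x': 124, 'y': 32}}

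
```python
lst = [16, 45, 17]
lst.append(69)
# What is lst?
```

[16, 45, 17, 69]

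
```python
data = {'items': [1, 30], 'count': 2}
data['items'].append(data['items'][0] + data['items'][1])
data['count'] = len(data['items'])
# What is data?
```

After line 1: data = {'items': [1, 30], 'count': 2}
After line 2 (append 1 + 30 = 31): data = {'items': [1, 30, 31], 'count': 2}
After line 3 (count = len(items) = 3): data = {'items': [1, 30, 31], 'count': 3}

{'items': [1, 30, 31], 'count': 3}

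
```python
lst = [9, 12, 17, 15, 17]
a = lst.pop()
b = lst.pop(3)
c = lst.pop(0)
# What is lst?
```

After line 1: lst = [9, 12, 17, 15, 17]
After line 2 (pop() -> a = 17): lst = [9, 12, 17, 15]
After line 3 (pop(3) -> b = 15): lst = [9, 12, 17]
After line 4 (pop(0) -> c = 9): lst = [12, 17]

[12, 17]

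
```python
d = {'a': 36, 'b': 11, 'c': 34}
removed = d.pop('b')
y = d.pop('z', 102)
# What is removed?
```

After line 1: d = {'a': 36, 'b': 11, 'c': 34}
After line 2 (pop 'b' returns 11): d = {'a': 36, 'c': 34}, removed = 11
After line 3 (pop 'z' missing, returns default 102): d = {'a': 36, 'c': 34}, y = 102

11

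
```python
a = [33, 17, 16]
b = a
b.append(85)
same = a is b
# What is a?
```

After line 1: a = [33, 17, 16]
After line 2 (b = a is an alias, same object): a = [33, 17, 16], b = [33, 17, 16]
After line 3 (b.append mutates the shared list): a = [33, 17, 16, 85], b = [33, 17, 16, 85]
After line 4 (same = a is b; same object -> True): same = True

[33, 17, 16, 85]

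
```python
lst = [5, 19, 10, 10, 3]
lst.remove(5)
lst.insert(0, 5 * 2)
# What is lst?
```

After line 1: lst = [5, 19, 10, 10, 3]
After line 2 (remove first 5): lst = [19, 10, 10, 3]
After line 3 (insert 10 at index 0): lst = [10, 19, 10, 10, 3]

[10, 19, 10, 10, 3]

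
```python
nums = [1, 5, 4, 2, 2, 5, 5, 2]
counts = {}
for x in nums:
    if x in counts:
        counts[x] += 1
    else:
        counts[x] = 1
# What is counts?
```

Initial: counts = {}, nums = [1, 5, 4, 2, 2, 5, 5, 2]
See 1: counts = {1: 1}
See 5: counts = {1: 1, 5: 1}
See 4: counts = {1: 1, 5: 1, 4: 1}
See 2: counts = {1: 1, 5: 1, 4: 1, 2: 1}
See 2: counts = {1: 1, 5: 1, 4: 1, 2: 2}
See 5: counts = {1: 1, 5: 2, 4: 1, 2: 2}
See 5: counts = {1: 1, 5: 3, 4: 1, 2: 2}
See 2: counts = {1: 1, 5: 3, 4: 1, 2: 3}

{1: 1, 5: 3, 4: 1, 2: 3}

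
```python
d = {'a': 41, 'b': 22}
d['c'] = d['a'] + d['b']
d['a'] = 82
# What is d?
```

After line 1: d = {'a': 41, 'b': 22}
After line 2 (d['c'] = 41 + 22): d = {'a': 41, 'b': 22, 'c': 63}
After line 3: d = {'a': 82, 'b': 22, 'c': 63}

{'a': 82, 'b': 22, 'c': 63}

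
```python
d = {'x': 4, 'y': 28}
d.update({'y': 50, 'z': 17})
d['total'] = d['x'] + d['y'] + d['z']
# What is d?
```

After line 1: d = {'x': 4, 'y': 28}
After line 2 (y overwritten, z added): d = {'x': 4, 'y': 50, 'z': 17}
After line 3 (total = 4 + 50 + 17 = 71): d = {'x': 4, 'y': 50, 'z': 17, 'total': 71}

{'x': 4, 'y': 50, 'z': 17, 'total': 71}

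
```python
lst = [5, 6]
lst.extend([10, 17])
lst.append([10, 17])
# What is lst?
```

After line 1: lst = [5, 6]
After line 2 (extend unpacks [10, 17]): lst = [5, 6, 10, 17]
After line 3 (append adds [10, 17] as single element): lst = [5, 6, 10, 17, [10, 17]]

[5, 6, 10, 17, [10, 17]]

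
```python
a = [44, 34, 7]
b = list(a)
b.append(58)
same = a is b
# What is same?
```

After line 1: a = [44, 34, 7]
After line 2 (b = list(a) is a shallow copy, new object): a = [44, 34, 7], b = [44, 34, 7]
After line 3 (append only mutates b): a = [44, 34, 7], b = [44, 34, 7, 58]
After line 4 (same = a is b; different objects -> False): same = False

False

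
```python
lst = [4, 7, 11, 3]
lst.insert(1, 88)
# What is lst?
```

[4, 88, 7, 11, 3]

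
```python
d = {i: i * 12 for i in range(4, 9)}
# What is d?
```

{4: 48, 5: 60, 6: 72, 7: 84, 8: 96}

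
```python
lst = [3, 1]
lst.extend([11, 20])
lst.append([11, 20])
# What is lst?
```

After line 1: lst = [3, 1]
After line 2 (extend unpacks [11, 20]): lst = [3, 1, 11, 20]
After line 3 (append adds [11, 20] as single element): lst = [3, 1, 11, 20, [11, 20]]

[3, 1, 11, 20, [11, 20]]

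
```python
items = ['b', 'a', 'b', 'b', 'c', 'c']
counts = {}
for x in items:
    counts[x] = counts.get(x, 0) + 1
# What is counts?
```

Initial: counts = {}, items = ['b', 'a', 'b', 'b', 'c', 'c']
See 'b': counts = {'b': 1}
See 'a': counts = {'b': 1, 'a': 1}
See 'b': counts = {'b': 2, 'a': 1}
See 'b': counts = {'b': 3, 'a': 1}
See 'c': counts = {'b': 3, 'a': 1, 'c': 1}
See 'c': counts = {'b': 3, 'a': 1, 'c': 2}

{'b': 3, 'a': 1, 'c': 2}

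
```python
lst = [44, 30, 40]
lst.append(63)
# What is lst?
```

[44, 30, 40, 63]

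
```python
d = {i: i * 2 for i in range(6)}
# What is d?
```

{0: 0, 1: 2, 2: 4, 3: 6, 4: 8, 5: 10}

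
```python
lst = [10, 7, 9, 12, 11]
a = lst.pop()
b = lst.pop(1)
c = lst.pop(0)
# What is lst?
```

After line 1: lst = [10, 7, 9, 12, 11]
After line 2 (pop() -> a = 11): lst = [10, 7, 9, 12]
After line 3 (pop(1) -> b = 7): lst = [10, 9, 12]
After line 4 (pop(0) -> c = 10): lst = [9, 12]

[9, 12]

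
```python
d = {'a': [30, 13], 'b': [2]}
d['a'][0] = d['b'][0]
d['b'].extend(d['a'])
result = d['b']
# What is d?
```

After line 1: d = {'a': [30, 13], 'b': [2]}
After line 2 (a[0] = b[0] = 2): d = {'a': [2, 13], 'b': [2]}
After line 3 (b.extend(a) appends [2, 13]): d = {'a': [2, 13], 'b': [2, 2, 13]}
After line 4: result = d['b'] = [2, 2, 13]

{'a': [2, 13], 'b': [2, 2, 13]}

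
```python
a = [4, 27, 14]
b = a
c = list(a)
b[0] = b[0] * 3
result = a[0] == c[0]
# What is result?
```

After line 1: a = [4, 27, 14]
After line 2 (b = a, alias): a = [4, 27, 14], b = [4, 27, 14]
After line 3 (c = list(a) is a copy, new object): c = [4, 27, 14]
After line 4 (b[0] = 4 * 3 = 12; mutates shared a/b): a = b = [12, 27, 14], c = [4, 27, 14]
After line 5 (a[0] = 12, c[0] = 4; result = False)

False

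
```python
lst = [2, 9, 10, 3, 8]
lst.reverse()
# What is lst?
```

[8, 3, 10, 9, 2]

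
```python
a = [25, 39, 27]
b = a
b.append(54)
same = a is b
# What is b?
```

After line 1: a = [25, 39, 27]
After line 2 (b = a is an alias, same object): a = [25, 39, 27], b = [25, 39, 27]
After line 3 (b.append mutates the shared list): a = [25, 39, 27, 54], b = [25, 39, 27, 54]
After line 4 (same = a is b; same object -> True): same = True

[25, 39, 27, 54]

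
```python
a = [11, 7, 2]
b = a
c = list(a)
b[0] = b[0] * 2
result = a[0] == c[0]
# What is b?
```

After line 1: a = [11, 7, 2]
After line 2 (b = a, alias): a = [11, 7, 2], b = [11, 7, 2]
After line 3 (c = list(a) is a copy, new object): c = [11, 7, 2]
After line 4 (b[0] = 11 * 2 = 22; mutates shared a/b): a = b = [22, 7, 2], c = [11, 7, 2]
After line 5 (a[0] = 22, c[0] = 11; result = False)

[22, 7, 2]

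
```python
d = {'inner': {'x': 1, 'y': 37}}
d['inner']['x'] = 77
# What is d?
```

After line 1: d = {'inner': {'x': 1, 'y': 37}}
After line 2 (inner x overwritten): d = {'inner': {'x': 77, 'y': 37}}

{'inner': {'x': 77, 'y': 37}}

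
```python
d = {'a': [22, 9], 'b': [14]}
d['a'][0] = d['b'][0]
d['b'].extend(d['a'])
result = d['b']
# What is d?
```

After line 1: d = {'a': [22, 9], 'b': [14]}
After line 2 (a[0] = b[0] = 14): d = {'a': [14, 9], 'b': [14]}
After line 3 (b.extend(a) appends [14, 9]): d = {'a': [14, 9], 'b': [14, 14, 9]}
After line 4: result = d['b'] = [14, 14, 9]

{'a': [14, 9], 'b': [14, 14, 9]}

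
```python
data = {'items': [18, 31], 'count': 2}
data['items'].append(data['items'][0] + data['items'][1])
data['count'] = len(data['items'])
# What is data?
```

After line 1: data = {'items': [18, 31], 'count': 2}
After line 2 (append 18 + 31 = 49): data = {'items': [18, 31, 49], 'count': 2}
After line 3 (count = len(items) = 3): data = {'items': [18, 31, 49], 'count': 3}

{'items': [18, 31, 49], 'count': 3}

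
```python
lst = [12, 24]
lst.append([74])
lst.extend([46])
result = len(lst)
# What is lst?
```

After line 1: lst = [12, 24]
After line 2 (append adds [74] as single element): lst = [12, 24, [74]]
After line 3 (extend unpacks [46], adds 46): lst = [12, 24, [74], 46]
After line 4: result = len(lst) = 4

[12, 24, [74], 46]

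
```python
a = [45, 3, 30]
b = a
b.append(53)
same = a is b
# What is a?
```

After line 1: a = [45, 3, 30]
After line 2 (b = a is an alias, same object): a = [45, 3, 30], b = [45, 3, 30]
After line 3 (b.append mutates the shared list): a = [45, 3, 30, 53], b = [45, 3, 30, 53]
After line 4 (same = a is b; same object -> True): same = True

[45, 3, 30, 53]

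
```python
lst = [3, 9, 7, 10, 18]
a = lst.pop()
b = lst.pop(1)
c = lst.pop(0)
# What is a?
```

After line 1: lst = [3, 9, 7, 10, 18]
After line 2 (pop() -> a = 18): lst = [3, 9, 7, 10]
After line 3 (pop(1) -> b = 9): lst = [3, 7, 10]
After line 4 (pop(0) -> c = 3): lst = [7, 10]

18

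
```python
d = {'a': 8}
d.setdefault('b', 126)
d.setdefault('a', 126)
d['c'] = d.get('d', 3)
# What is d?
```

After line 1: d = {'a': 8}
After line 2 (setdefault adds 'b'=126): d = {'a': 8, 'b': 126}
After line 3 (setdefault 'a' no-op, already exists): d = {'a': 8, 'b': 126}
After line 4 (get('d', 3) returns default since 'd' not in d): d = {'a': 8, 'b': 126, 'c': 3}

{'a': 8, 'b': 126, 'c': 3}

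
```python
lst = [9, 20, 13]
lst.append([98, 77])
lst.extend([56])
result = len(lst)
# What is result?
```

After line 1: lst = [9, 20, 13]
After line 2 (append adds [98, 77] as single element): lst = [9, 20, 13, [98, 77]]
After line 3 (extend unpacks [56], adds 56): lst = [9, 20, 13, [98, 77], 56]
After line 4: result = len(lst) = 5

5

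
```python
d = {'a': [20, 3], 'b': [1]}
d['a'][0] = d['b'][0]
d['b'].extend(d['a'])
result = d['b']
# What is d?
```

After line 1: d = {'a': [20, 3], 'b': [1]}
After line 2 (a[0] = b[0] = 1): d = {'a': [1, 3], 'b': [1]}
After line 3 (b.extend(a) appends [1, 3]): d = {'a': [1, 3], 'b': [1, 1, 3]}
After line 4: result = d['b'] = [1, 1, 3]

{'a': [1, 3], 'b': [1, 1, 3]}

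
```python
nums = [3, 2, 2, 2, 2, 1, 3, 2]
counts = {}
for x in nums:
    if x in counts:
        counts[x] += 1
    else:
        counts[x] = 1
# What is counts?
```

Initial: counts = {}, nums = [3, 2, 2, 2, 2, 1, 3, 2]
See 3: counts = {3: 1}
See 2: counts = {3: 1, 2: 1}
See 2: counts = {3: 1, 2: 2}
See 2: counts = {3: 1, 2: 3}
See 2: counts = {3: 1, 2: 4}
See 1: counts = {3: 1, 2: 4, 1: 1}
See 3: counts = {3: 2, 2: 4, 1: 1}
See 2: counts = {3: 2, 2: 5, 1: 1}

{3: 2, 2: 5, 1: 1}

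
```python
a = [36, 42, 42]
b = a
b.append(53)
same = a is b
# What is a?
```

After line 1: a = [36, 42, 42]
After line 2 (b = a is an alias, same object): a = [36, 42, 42], b = [36, 42, 42]
After line 3 (b.append mutates the shared list): a = [36, 42, 42, 53], b = [36, 42, 42, 53]
After line 4 (same = a is b; same object -> True): same = True

[36, 42, 42, 53]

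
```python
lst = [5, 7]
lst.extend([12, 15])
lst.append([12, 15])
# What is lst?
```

After line 1: lst = [5, 7]
After line 2 (extend unpacks [12, 15]): lst = [5, 7, 12, 15]
After line 3 (append adds [12, 15] as single element): lst = [5, 7, 12, 15, [12, 15]]

[5, 7, 12, 15, [12, 15]]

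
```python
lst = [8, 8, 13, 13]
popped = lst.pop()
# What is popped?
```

13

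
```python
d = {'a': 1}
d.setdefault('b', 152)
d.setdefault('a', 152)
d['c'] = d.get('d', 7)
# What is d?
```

After line 1: d = {'a': 1}
After line 2 (setdefault adds 'b'=152): d = {'a': 1, 'b': 152}
After line 3 (setdefault 'a' no-op, already exists): d = {'a': 1, 'b': 152}
After line 4 (get('d', 7) returns default since 'd' not in d): d = {'a': 1, 'b': 152, 'c': 7}

{'a': 1, 'b': 152, 'c': 7}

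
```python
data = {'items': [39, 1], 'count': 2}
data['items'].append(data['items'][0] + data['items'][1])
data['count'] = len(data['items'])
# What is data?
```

After line 1: data = {'items': [39, 1], 'count': 2}
After line 2 (append 39 + 1 = 40): data = {'items': [39, 1, 40], 'count': 2}
After line 3 (count = len(items) = 3): data = {'items': [39, 1, 40], 'count': 3}

{'items': [39, 1, 40], 'count': 3}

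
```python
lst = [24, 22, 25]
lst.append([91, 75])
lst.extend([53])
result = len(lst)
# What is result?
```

After line 1: lst = [24, 22, 25]
After line 2 (append adds [91, 75] as single element): lst = [24, 22, 25, [91, 75]]
After line 3 (extend unpacks [53], adds 53): lst = [24, 22, 25, [91, 75], 53]
After line 4: result = len(lst) = 5

5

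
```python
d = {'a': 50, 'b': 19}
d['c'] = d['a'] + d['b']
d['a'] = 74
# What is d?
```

After line 1: d = {'a': 50, 'b': 19}
After line 2 (d['c'] = 50 + 19): d = {'a': 50, 'b': 19, 'c': 69}
After line 3: d = {'a': 74, 'b': 19, 'c': 69}

{'a': 74, 'b': 19, 'c': 69}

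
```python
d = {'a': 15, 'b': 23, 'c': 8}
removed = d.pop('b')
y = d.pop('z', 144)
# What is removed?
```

After line 1: d = {'a': 15, 'b': 23, 'c': 8}
After line 2 (pop 'b' returns 23): d = {'a': 15, 'c': 8}, removed = 23
After line 3 (pop 'z' missing, returns default 144): d = {'a': 15, 'c': 8}, y = 144

23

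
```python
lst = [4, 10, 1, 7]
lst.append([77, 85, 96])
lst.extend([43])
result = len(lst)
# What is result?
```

After line 1: lst = [4, 10, 1, 7]
After line 2 (append adds [77, 85, 96] as single element): lst = [4, 10, 1, 7, [77, 85, 96]]
After line 3 (extend unpacks [43], adds 43): lst = [4, 10, 1, 7, [77, 85, 96], 43]
After line 4: result = len(lst) = 6

6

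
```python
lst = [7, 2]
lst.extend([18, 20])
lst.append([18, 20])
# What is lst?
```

After line 1: lst = [7, 2]
After line 2 (extend unpacks [18, 20]): lst = [7, 2, 18, 20]
After line 3 (append adds [18, 20] as single element): lst = [7, 2, 18, 20, [18, 20]]

[7, 2, 18, 20, [18, 20]]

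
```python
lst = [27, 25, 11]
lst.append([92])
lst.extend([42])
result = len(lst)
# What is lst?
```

After line 1: lst = [27, 25, 11]
After line 2 (append adds [92] as single element): lst = [27, 25, 11, [92]]
After line 3 (extend unpacks [42], adds 42): lst = [27, 25, 11, [92], 42]
After line 4: result = len(lst) = 5

[27, 25, 11, [92], 42]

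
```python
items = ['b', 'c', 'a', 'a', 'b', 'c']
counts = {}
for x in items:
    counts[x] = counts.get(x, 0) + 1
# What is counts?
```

Initial: counts = {}, items = ['b', 'c', 'a', 'a', 'b', 'c']
See 'b': counts = {'b': 1}
See 'c': counts = {'b': 1, 'c': 1}
See 'a': counts = {'b': 1, 'c': 1, 'a': 1}
See 'a': counts = {'b': 1, 'c': 1, 'a': 2}
See 'b': counts = {'b': 2, 'c': 1, 'a': 2}
See 'c': counts = {'b': 2, 'c': 2, 'a': 2}

{'b': 2, 'c': 2, 'a': 2}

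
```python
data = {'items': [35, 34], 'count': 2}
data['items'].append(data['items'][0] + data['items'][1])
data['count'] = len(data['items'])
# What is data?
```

After line 1: data = {'items': [35, 34], 'count': 2}
After line 2 (append 35 + 34 = 69): data = {'items': [35, 34, 69], 'count': 2}
After line 3 (count = len(items) = 3): data = {'items': [35, 34, 69], 'count': 3}

{'items': [35, 34, 69], 'count': 3}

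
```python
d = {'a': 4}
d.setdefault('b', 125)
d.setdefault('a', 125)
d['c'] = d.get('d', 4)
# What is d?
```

After line 1: d = {'a': 4}
After line 2 (setdefault adds 'b'=125): d = {'a': 4, 'b': 125}
After line 3 (setdefault 'a' no-op, already exists): d = {'a': 4, 'b': 125}
After line 4 (get('d', 4) returns default since 'd' not in d): d = {'a': 4, 'b': 125, 'c': 4}

{'a': 4, 'b': 125, 'c': 4}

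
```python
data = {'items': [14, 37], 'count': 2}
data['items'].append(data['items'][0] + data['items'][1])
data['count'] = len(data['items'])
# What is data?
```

After line 1: data = {'items': [14, 37], 'count': 2}
After line 2 (append 14 + 37 = 51): data = {'items': [14, 37, 51], 'count': 2}
After line 3 (count = len(items) = 3): data = {'items': [14, 37, 51], 'count': 3}

{'items': [14, 37, 51], 'count': 3}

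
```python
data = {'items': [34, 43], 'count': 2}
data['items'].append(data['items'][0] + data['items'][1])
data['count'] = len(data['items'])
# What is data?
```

After line 1: data = {'items': [34, 43], 'count': 2}
After line 2 (append 34 + 43 = 77): data = {'items': [34, 43, 77], 'count': 2}
After line 3 (count = len(items) = 3): data = {'items': [34, 43, 77], 'count': 3}

{'items': [34, 43, 77], 'count': 3}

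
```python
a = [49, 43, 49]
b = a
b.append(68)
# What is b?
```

After line 1: a = [49, 43, 49]
After line 2 (b = a is an alias, same object): a = [49, 43, 49], b = [49, 43, 49]
After line 3 (b.append mutates the shared list): a = [49, 43, 49, 68], b = [49, 43, 49, 68]

[49, 43, 49, 68]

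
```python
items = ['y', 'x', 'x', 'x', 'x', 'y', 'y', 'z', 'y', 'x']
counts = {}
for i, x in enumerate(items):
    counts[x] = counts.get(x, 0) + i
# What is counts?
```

Initial: counts = {}, items = ['y', 'x', 'x', 'x', 'x', 'y', 'y', 'z', 'y', 'x']
i=0, x='y': counts = {'y': 0}
i=1, x='x': counts = {'y': 0, 'x': 1}
i=2, x='x': counts = {'y': 0, 'x': 3}
i=3, x='x': counts = {'y': 0, 'x': 6}
i=4, x='x': counts = {'y': 0, 'x': 10}
i=5, x='y': counts = {'y': 5, 'x': 10}
i=6, x='y': counts = {'y': 11, 'x': 10}
i=7, x='z': counts = {'y': 11, 'x': 10, 'z': 7}
i=8, x='y': counts = {'y': 19, 'x': 10, 'z': 7}
i=9, x='x': counts = {'y': 19, 'x': 19, 'z': 7}

{'y': 19, 'x': 19, 'z': 7}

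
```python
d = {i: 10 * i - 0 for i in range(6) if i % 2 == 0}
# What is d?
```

{0: 0, 2: 20, 4: 40}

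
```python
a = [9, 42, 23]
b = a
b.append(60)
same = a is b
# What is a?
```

After line 1: a = [9, 42, 23]
After line 2 (b = a is an alias, same object): a = [9, 42, 23], b = [9, 42, 23]
After line 3 (b.append mutates the shared list): a = [9, 42, 23, 60], b = [9, 42, 23, 60]
After line 4 (same = a is b; same object -> True): same = True

[9, 42, 23, 60]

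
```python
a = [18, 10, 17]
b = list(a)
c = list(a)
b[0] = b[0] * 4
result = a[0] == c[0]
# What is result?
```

After line 1: a = [18, 10, 17]
After line 2 (b = list(a), copy): a = [18, 10, 17], b = [18, 10, 17]
After line 3 (c = list(a) is a copy, new object): c = [18, 10, 17]
After line 4 (b[0] = 18 * 4 = 72; only b mutates (copy)): a = [18, 10, 17], b = [72, 10, 17], c = [18, 10, 17]
After line 5 (a[0] = 18, c[0] = 18; result = True)

True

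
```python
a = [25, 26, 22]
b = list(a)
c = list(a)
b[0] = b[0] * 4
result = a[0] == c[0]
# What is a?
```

After line 1: a = [25, 26, 22]
After line 2 (b = list(a), copy): a = [25, 26, 22], b = [25, 26, 22]
After line 3 (c = list(a) is a copy, new object): c = [25, 26, 22]
After line 4 (b[0] = 25 * 4 = 100; only b mutates (copy)): a = [25, 26, 22], b = [100, 26, 22], c = [25, 26, 22]
After line 5 (a[0] = 25, c[0] = 25; result = True)

[25, 26, 22]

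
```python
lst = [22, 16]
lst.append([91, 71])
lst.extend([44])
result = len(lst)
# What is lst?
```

After line 1: lst = [22, 16]
After line 2 (append adds [91, 71] as single element): lst = [22, 16, [91, 71]]
After line 3 (extend unpacks [44], adds 44): lst = [22, 16, [91, 71], 44]
After line 4: result = len(lst) = 4

[22, 16, [91, 71], 44]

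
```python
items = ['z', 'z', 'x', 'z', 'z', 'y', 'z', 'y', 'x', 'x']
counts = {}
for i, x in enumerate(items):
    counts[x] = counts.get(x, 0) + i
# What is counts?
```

Initial: counts = {}, items = ['z', 'z', 'x', 'z', 'z', 'y', 'z', 'y', 'x', 'x']
i=0, x='z': counts = {'z': 0}
i=1, x='z': counts = {'z': 1}
i=2, x='x': counts = {'z': 1, 'x': 2}
i=3, x='z': counts = {'z': 4, 'x': 2}
i=4, x='z': counts = {'z': 8, 'x': 2}
i=5, x='y': counts = {'z': 8, 'x': 2, 'y': 5}
i=6, x='z': counts = {'z': 14, 'x': 2, 'y': 5}
i=7, x='y': counts = {'z': 14, 'x': 2, 'y': 12}
i=8, x='x': counts = {'z': 14, 'x': 10, 'y': 12}
i=9, x='x': counts = {'z': 14, 'x': 19, 'y': 12}

{'z': 14, 'x': 19, 'y': 12}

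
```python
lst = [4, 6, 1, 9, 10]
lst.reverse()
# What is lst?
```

[10, 9, 1, 6, 4]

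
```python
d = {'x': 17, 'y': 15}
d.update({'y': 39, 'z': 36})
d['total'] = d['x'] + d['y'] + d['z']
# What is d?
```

After line 1: d = {'x': 17, 'y': 15}
After line 2 (y overwritten, z added): d = {'x': 17, 'y': 39, 'z': 36}
After line 3 (total = 17 + 39 + 36 = 92): d = {'x': 17, 'y': 39, 'z': 36, 'total': 92}

{'x': 17, 'y': 39, 'z': 36, 'total': 92}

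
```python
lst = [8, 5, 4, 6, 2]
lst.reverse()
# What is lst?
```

[2, 6, 4, 5, 8]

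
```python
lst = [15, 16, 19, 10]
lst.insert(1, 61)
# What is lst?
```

[15, 61, 16, 19, 10]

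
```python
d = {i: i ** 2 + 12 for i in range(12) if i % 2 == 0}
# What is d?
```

{0: 12, 2: 16, 4: 28, 6: 48, 8: 76, 10: 112}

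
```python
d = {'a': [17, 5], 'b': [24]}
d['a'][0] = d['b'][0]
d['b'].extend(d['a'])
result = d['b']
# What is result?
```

After line 1: d = {'a': [17, 5], 'b': [24]}
After line 2 (a[0] = b[0] = 24): d = {'a': [24, 5], 'b': [24]}
After line 3 (b.extend(a) appends [24, 5]): d = {'a': [24, 5], 'b': [24, 24, 5]}
After line 4: result = d['b'] = [24, 24, 5]

[24, 24, 5]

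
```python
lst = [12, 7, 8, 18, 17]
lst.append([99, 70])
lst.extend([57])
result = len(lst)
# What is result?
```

After line 1: lst = [12, 7, 8, 18, 17]
After line 2 (append adds [99, 70] as single element): lst = [12, 7, 8, 18, 17, [99, 70]]
After line 3 (extend unpacks [57], adds 57): lst = [12, 7, 8, 18, 17, [99, 70], 57]
After line 4: result = len(lst) = 7

7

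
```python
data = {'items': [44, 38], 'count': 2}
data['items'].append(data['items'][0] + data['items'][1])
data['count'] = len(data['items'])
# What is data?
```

After line 1: data = {'items': [44, 38], 'count': 2}
After line 2 (append 44 + 38 = 82): data = {'items': [44, 38, 82], 'count': 2}
After line 3 (count = len(items) = 3): data = {'items': [44, 38, 82], 'count': 3}

{'items': [44, 38, 82], 'count': 3}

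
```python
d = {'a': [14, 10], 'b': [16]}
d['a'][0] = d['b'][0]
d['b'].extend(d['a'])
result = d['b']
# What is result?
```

After line 1: d = {'a': [14, 10], 'b': [16]}
After line 2 (a[0] = b[0] = 16): d = {'a': [16, 10], 'b': [16]}
After line 3 (b.extend(a) appends [16, 10]): d = {'a': [16, 10], 'b': [16, 16, 10]}
After line 4: result = d['b'] = [16, 16, 10]

[16, 16, 10]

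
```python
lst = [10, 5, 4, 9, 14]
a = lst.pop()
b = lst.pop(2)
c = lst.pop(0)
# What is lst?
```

After line 1: lst = [10, 5, 4, 9, 14]
After line 2 (pop() -> a = 14): lst = [10, 5, 4, 9]
After line 3 (pop(2) -> b = 4): lst = [10, 5, 9]
After line 4 (pop(0) -> c = 10): lst = [5, 9]

[5, 9]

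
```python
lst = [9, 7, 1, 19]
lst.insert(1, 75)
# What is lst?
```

[9, 75, 7, 1, 19]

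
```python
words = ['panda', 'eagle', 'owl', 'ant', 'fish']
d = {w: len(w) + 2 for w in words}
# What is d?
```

{'panda': 7, 'eagle': 7, 'owl': 5, 'ant': 5, 'fish': 6}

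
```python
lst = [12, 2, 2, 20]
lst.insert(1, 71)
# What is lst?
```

[12, 71, 2, 2, 20]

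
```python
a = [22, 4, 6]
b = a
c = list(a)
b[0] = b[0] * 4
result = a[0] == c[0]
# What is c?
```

After line 1: a = [22, 4, 6]
After line 2 (b = a, alias): a = [22, 4, 6], b = [22, 4, 6]
After line 3 (c = list(a) is a copy, new object): c = [22, 4, 6]
After line 4 (b[0] = 22 * 4 = 88; mutates shared a/b): a = b = [88, 4, 6], c = [22, 4, 6]
After line 5 (a[0] = 88, c[0] = 22; result = False)

[22, 4, 6]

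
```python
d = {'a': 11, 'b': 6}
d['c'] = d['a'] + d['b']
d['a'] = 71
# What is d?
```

After line 1: d = {'a': 11, 'b': 6}
After line 2 (d['c'] = 11 + 6): d = {'a': 11, 'b': 6, 'c': 17}
After line 3: d = {'a': 71, 'b': 6, 'c': 17}

{'a': 71, 'b': 6, 'c': 17}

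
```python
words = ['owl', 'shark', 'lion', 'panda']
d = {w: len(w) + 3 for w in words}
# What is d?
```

{'owl': 6, 'shark': 8, 'lion': 7, 'panda': 8}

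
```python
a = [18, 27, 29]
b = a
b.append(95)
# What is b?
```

After line 1: a = [18, 27, 29]
After line 2 (b = a is an alias, same object): a = [18, 27, 29], b = [18, 27, 29]
After line 3 (b.append mutates the shared list): a = [18, 27, 29, 95], b = [18, 27, 29, 95]

[18, 27, 29, 95]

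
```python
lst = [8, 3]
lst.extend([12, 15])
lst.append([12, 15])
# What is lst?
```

After line 1: lst = [8, 3]
After line 2 (extend unpacks [12, 15]): lst = [8, 3, 12, 15]
After line 3 (append adds [12, 15] as single element): lst = [8, 3, 12, 15, [12, 15]]

[8, 3, 12, 15, [12, 15]]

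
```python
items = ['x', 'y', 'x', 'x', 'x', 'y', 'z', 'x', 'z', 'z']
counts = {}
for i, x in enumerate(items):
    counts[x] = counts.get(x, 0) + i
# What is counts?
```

Initial: counts = {}, items = ['x', 'y', 'x', 'x', 'x', 'y', 'z', 'x', 'z', 'z']
i=0, x='x': counts = {'x': 0}
i=1, x='y': counts = {'x': 0, 'y': 1}
i=2, x='x': counts = {'x': 2, 'y': 1}
i=3, x='x': counts = {'x': 5, 'y': 1}
i=4, x='x': counts = {'x': 9, 'y': 1}
i=5, x='y': counts = {'x': 9, 'y': 6}
i=6, x='z': counts = {'x': 9, 'y': 6, 'z': 6}
i=7, x='x': counts = {'x': 16, 'y': 6, 'z': 6}
i=8, x='z': counts = {'x': 16, 'y': 6, 'z': 14}
i=9, x='z': counts = {'x': 16, 'y': 6, 'z': 23}

{'x': 16, 'y': 6, 'z': 23}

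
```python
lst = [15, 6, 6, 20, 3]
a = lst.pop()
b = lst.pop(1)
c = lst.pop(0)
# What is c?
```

After line 1: lst = [15, 6, 6, 20, 3]
After line 2 (pop() -> a = 3): lst = [15, 6, 6, 20]
After line 3 (pop(1) -> b = 6): lst = [15, 6, 20]
After line 4 (pop(0) -> c = 15): lst = [6, 20]

15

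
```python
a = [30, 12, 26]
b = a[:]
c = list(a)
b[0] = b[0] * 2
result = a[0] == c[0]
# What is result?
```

After line 1: a = [30, 12, 26]
After line 2 (b = a[:], copy): a = [30, 12, 26], b = [30, 12, 26]
After line 3 (c = list(a) is a copy, new object): c = [30, 12, 26]
After line 4 (b[0] = 30 * 2 = 60; only b mutates (copy)): a = [30, 12, 26], b = [60, 12, 26], c = [30, 12, 26]
After line 5 (a[0] = 30, c[0] = 30; result = True)

True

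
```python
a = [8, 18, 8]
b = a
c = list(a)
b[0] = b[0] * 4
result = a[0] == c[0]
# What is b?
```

After line 1: a = [8, 18, 8]
After line 2 (b = a, alias): a = [8, 18, 8], b = [8, 18, 8]
After line 3 (c = list(a) is a copy, new object): c = [8, 18, 8]
After line 4 (b[0] = 8 * 4 = 32; mutates shared a/b): a = b = [32, 18, 8], c = [8, 18, 8]
After line 5 (a[0] = 32, c[0] = 8; result = False)

[32, 18, 8]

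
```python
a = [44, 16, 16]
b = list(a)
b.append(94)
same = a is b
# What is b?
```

After line 1: a = [44, 16, 16]
After line 2 (b = list(a) is a shallow copy, new object): a = [44, 16, 16], b = [44, 16, 16]
After line 3 (append only mutates b): a = [44, 16, 16], b = [44, 16, 16, 94]
After line 4 (same = a is b; different objects -> False): same = False

[44, 16, 16, 94]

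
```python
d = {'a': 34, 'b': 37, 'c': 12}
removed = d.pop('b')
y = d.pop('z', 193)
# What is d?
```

After line 1: d = {'a': 34, 'b': 37, 'c': 12}
After line 2 (pop 'b' returns 37): d = {'a': 34, 'c': 12}, removed = 37
After line 3 (pop 'z' missing, returns default 193): d = {'a': 34, 'c': 12}, y = 193

{'a': 34, 'c': 12}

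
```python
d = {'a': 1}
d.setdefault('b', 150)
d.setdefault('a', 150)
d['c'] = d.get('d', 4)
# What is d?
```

After line 1: d = {'a': 1}
After line 2 (setdefault adds 'b'=150): d = {'a': 1, 'b': 150}
After line 3 (setdefault 'a' no-op, already exists): d = {'a': 1, 'b': 150}
After line 4 (get('d', 4) returns default since 'd' not in d): d = {'a': 1, 'b': 150, 'c': 4}

{'a': 1, 'b': 150, 'c': 4}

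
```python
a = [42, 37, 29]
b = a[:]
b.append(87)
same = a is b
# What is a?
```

After line 1: a = [42, 37, 29]
After line 2 (b = a[:] is a shallow copy, new object): a = [42, 37, 29], b = [42, 37, 29]
After line 3 (append only mutates b): a = [42, 37, 29], b = [42, 37, 29, 87]
After line 4 (same = a is b; different objects -> False): same = False

[42, 37, 29]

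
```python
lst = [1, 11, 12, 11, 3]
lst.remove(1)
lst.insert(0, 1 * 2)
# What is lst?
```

After line 1: lst = [1, 11, 12, 11, 3]
After line 2 (remove first 1): lst = [11, 12, 11, 3]
After line 3 (insert 2 at index 0): lst = [2, 11, 12, 11, 3]

[2, 11, 12, 11, 3]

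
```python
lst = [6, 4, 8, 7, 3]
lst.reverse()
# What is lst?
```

[3, 7, 8, 4, 6]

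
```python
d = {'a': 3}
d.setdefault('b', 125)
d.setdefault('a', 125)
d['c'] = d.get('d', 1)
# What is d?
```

After line 1: d = {'a': 3}
After line 2 (setdefault adds 'b'=125): d = {'a': 3, 'b': 125}
After line 3 (setdefault 'a' no-op, already exists): d = {'a': 3, 'b': 125}
After line 4 (get('d', 1) returns default since 'd' not in d): d = {'a': 3, 'b': 125, 'c': 1}

{'a': 3, 'b': 125, 'c': 1}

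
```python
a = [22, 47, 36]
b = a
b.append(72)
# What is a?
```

After line 1: a = [22, 47, 36]
After line 2 (b = a is an alias, same object): a = [22, 47, 36], b = [22, 47, 36]
After line 3 (b.append mutates the shared list): a = [22, 47, 36, 72], b = [22, 47, 36, 72]

[22, 47, 36, 72]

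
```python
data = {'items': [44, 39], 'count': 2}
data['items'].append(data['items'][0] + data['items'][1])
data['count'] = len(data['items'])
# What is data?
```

After line 1: data = {'items': [44, 39], 'count': 2}
After line 2 (append 44 + 39 = 83): data = {'items': [44, 39, 83], 'count': 2}
After line 3 (count = len(items) = 3): data = {'items': [44, 39, 83], 'count': 3}

{'items': [44, 39, 83], 'count': 3}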